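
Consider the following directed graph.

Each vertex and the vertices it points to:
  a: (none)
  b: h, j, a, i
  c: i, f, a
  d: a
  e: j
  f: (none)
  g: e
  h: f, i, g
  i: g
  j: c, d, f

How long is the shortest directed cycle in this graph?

For each vertex v, BFS finds the shortest path from v back to v.
The shortest such closed walk is j → c → i → g → e → j, length 5.

5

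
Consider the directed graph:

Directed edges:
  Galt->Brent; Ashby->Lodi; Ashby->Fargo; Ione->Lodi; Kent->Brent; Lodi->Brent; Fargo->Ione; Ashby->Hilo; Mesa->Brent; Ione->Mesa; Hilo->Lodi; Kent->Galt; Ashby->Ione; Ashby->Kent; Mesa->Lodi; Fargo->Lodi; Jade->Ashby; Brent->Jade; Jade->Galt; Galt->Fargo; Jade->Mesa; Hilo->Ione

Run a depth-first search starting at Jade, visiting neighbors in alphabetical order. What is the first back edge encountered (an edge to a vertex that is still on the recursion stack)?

Brent→Jade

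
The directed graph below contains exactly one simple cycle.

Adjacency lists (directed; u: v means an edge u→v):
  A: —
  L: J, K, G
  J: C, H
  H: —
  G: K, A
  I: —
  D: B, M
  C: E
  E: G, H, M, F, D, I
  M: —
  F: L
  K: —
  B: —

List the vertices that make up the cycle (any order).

C, E, F, J, L

DFS with gray/black marking from E:
E gray
  G gray
    K gray
    K black
    A gray
    A black
  G black
  H gray
  H black
  M gray
  M black
  F gray
    L gray
      J gray
        C gray
          C→E: E is gray → back edge
Back edge closes the cycle E → F → L → J → C → E; its vertices are {C, E, F, J, L}.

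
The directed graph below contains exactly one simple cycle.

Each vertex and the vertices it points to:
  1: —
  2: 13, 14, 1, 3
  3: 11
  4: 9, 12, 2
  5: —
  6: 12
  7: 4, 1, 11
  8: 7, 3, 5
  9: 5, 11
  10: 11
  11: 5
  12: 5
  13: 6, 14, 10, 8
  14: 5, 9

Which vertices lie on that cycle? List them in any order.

DFS with gray/black marking from 2:
2 gray
  13 gray
    6 gray
      12 gray
        5 gray
        5 black
      12 black
    6 black
    14 gray
      14→5: 5 black — skip
      9 gray
        9→5: 5 black — skip
        11 gray
          11→5: 5 black — skip
        11 black
      9 black
    14 black
    10 gray
      10→11: 11 black — skip
    10 black
    8 gray
      7 gray
        4 gray
          4→9: 9 black — skip
          4→12: 12 black — skip
          4→2: 2 is gray → back edge
Back edge closes the cycle 2 → 13 → 8 → 7 → 4 → 2; its vertices are {2, 4, 7, 8, 13}.

2, 4, 7, 8, 13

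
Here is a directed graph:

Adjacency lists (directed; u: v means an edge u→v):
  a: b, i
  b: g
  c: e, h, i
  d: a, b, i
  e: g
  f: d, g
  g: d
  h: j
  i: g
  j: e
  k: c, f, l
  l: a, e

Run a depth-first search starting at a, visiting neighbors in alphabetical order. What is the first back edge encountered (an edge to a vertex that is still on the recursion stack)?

DFS from a (visiting neighbors in alphabetical order); mark gray on enter, black on exit:
a gray
  b gray
    g gray
      d gray
        d→a: a is gray → back edge
First back edge: d → a.

d→a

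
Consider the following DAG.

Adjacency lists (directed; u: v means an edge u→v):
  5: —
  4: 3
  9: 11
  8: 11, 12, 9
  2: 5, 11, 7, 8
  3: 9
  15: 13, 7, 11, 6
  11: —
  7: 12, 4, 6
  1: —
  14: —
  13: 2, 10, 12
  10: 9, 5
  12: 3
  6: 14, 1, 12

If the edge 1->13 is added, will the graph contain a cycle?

Adding 1→13 creates a cycle iff 13 can already reach 1.
Path from 13: 13 → 2 → 7 → 6 → 1.
So 13 → … → 1 → 13 is a cycle.

Yes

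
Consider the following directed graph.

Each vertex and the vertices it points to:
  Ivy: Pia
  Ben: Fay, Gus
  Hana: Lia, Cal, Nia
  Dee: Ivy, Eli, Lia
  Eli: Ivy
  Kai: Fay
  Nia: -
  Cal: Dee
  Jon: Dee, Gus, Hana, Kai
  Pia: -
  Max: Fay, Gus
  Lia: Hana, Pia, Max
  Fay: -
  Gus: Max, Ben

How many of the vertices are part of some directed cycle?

7

A vertex is on a directed cycle iff it belongs to a strongly connected component of size ≥ 2 (or has a self-loop).
The vertices on cycles are {Ben, Cal, Dee, Gus, Lia, Max, Hana} — 7 in total.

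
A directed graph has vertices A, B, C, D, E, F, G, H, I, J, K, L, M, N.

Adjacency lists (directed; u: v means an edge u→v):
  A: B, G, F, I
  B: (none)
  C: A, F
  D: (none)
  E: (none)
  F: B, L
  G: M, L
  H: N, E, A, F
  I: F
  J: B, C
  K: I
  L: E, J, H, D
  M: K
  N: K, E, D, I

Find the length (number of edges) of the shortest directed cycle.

For each vertex v, BFS finds the shortest path from v back to v.
The shortest such closed walk is H → F → L → H, length 3.

3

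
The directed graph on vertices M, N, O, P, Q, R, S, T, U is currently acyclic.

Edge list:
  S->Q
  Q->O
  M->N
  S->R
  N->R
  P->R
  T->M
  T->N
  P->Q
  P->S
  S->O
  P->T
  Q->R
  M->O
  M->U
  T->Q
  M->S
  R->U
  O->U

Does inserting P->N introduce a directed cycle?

No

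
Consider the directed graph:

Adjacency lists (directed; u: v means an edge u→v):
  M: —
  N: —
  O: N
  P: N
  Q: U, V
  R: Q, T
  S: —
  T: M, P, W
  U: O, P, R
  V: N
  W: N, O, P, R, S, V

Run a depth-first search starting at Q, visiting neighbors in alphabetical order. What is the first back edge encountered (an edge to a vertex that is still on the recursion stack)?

DFS from Q (visiting neighbors in alphabetical order); mark gray on enter, black on exit:
Q gray
  U gray
    O gray
      N gray
      N black
    O black
    P gray
      P→N: N black — skip
    P black
    R gray
      R→Q: Q is gray → back edge
First back edge: R → Q.

R→Q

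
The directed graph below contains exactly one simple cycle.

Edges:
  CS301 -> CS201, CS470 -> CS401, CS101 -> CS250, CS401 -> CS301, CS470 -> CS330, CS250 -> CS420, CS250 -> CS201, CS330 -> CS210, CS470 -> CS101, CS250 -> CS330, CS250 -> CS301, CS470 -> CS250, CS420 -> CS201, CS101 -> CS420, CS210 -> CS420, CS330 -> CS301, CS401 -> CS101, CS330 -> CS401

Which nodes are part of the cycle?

DFS with gray/black marking from CS330:
CS330 gray
  CS401 gray
    CS301 gray
      CS201 gray
      CS201 black
    CS301 black
    CS101 gray
      CS420 gray
        CS420→CS201: CS201 black — skip
      CS420 black
      CS250 gray
        CS250→CS420: CS420 black — skip
        CS250→CS330: CS330 is gray → back edge
Back edge closes the cycle CS330 → CS401 → CS101 → CS250 → CS330; its vertices are {CS101, CS250, CS330, CS401}.

CS101, CS250, CS330, CS401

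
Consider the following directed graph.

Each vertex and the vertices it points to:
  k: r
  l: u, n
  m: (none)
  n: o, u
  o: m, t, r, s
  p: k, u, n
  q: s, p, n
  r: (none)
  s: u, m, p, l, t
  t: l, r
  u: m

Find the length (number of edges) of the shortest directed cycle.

4

For each vertex v, BFS finds the shortest path from v back to v.
The shortest such closed walk is n → o → t → l → n, length 4.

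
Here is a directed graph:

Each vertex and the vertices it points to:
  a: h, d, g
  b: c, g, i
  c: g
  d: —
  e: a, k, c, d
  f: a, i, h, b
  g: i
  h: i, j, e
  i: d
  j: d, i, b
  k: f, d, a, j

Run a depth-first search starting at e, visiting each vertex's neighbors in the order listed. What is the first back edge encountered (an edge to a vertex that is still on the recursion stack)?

DFS from e (visiting each vertex's neighbors in the order listed); mark gray on enter, black on exit:
e gray
  a gray
    h gray
      i gray
        d gray
        d black
      i black
      j gray
        j→d: d black — skip
        j→i: i black — skip
        b gray
          c gray
            g gray
              g→i: i black — skip
            g black
          c black
          b→g: g black — skip
          b→i: i black — skip
        b black
      j black
      h→e: e is gray → back edge
First back edge: h → e.

h→e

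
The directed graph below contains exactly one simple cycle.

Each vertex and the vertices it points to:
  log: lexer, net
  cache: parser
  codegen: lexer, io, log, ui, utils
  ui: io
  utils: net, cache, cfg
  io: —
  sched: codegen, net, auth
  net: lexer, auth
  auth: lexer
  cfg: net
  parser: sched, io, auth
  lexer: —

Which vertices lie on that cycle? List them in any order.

DFS with gray/black marking from codegen:
codegen gray
  lexer gray
  lexer black
  io gray
  io black
  log gray
    log→lexer: lexer black — skip
    net gray
      net→lexer: lexer black — skip
      auth gray
        auth→lexer: lexer black — skip
      auth black
    net black
  log black
  ui gray
    ui→io: io black — skip
  ui black
  utils gray
    utils→net: net black — skip
    cache gray
      parser gray
        sched gray
          sched→codegen: codegen is gray → back edge
Back edge closes the cycle codegen → utils → cache → parser → sched → codegen; its vertices are {cache, sched, utils, parser, codegen}.

cache, sched, utils, parser, codegen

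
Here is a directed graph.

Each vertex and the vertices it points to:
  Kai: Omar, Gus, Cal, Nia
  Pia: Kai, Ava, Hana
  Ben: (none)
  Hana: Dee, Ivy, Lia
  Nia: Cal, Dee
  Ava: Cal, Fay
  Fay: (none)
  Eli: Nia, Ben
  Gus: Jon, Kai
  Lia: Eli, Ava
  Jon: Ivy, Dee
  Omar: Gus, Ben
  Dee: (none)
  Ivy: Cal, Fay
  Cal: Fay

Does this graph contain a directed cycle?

Yes

DFS with white/gray/black marking, starting from Dee:
Dee gray
Dee black
Kai gray
  Omar gray
    Gus gray
      Jon gray
        Ivy gray
          Cal gray
            Fay gray
            Fay black
          Cal black
          Ivy→Fay: Fay black — skip
        Ivy black
        Jon→Dee: Dee black — skip
      Jon black
      Gus→Kai: Kai is gray → back edge
Back edge found, so a cycle exists: Kai → Omar → Gus → Kai.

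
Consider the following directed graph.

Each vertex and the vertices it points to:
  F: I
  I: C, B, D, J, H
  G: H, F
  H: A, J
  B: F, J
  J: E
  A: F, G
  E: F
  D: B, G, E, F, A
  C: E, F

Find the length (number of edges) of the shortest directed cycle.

3

For each vertex v, BFS finds the shortest path from v back to v.
The shortest such closed walk is I → B → F → I, length 3.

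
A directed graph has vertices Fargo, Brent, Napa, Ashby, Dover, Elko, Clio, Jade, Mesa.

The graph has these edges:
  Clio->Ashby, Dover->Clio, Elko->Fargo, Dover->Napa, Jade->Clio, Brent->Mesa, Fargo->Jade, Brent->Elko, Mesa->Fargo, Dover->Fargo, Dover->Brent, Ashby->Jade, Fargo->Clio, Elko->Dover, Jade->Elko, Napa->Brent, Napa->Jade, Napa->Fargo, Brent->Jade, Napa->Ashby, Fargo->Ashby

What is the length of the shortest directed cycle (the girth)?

3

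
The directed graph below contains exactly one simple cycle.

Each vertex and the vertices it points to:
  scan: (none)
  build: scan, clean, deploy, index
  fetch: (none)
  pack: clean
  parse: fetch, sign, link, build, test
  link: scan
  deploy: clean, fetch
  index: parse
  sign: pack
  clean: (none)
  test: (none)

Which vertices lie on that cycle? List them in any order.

DFS with gray/black marking from parse:
parse gray
  fetch gray
  fetch black
  sign gray
    pack gray
      clean gray
      clean black
    pack black
  sign black
  link gray
    scan gray
    scan black
  link black
  build gray
    build→scan: scan black — skip
    build→clean: clean black — skip
    deploy gray
      deploy→clean: clean black — skip
      deploy→fetch: fetch black — skip
    deploy black
    index gray
      index→parse: parse is gray → back edge
Back edge closes the cycle parse → build → index → parse; its vertices are {build, index, parse}.

build, index, parse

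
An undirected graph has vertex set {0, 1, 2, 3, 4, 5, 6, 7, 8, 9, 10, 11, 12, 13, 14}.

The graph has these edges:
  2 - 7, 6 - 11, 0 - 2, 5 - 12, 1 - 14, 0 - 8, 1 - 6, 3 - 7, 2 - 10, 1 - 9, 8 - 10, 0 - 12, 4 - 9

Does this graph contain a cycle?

Yes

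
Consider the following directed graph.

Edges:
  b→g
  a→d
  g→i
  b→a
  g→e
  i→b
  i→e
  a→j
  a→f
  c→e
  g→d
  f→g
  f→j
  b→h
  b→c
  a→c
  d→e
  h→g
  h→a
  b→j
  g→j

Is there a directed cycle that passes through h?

Yes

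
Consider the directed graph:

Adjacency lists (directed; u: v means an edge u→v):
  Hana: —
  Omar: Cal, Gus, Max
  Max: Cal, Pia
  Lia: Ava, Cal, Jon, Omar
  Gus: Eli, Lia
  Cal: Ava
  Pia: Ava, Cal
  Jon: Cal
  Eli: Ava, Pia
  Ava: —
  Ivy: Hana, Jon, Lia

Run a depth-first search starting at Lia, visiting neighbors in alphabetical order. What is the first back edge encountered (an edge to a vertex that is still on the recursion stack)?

Gus→Lia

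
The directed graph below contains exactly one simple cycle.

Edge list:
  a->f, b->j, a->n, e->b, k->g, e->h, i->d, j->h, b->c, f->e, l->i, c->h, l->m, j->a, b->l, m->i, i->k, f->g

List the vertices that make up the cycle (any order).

DFS with gray/black marking from b:
b gray
  j gray
    a gray
      f gray
        e gray
          e→b: b is gray → back edge
Back edge closes the cycle b → j → a → f → e → b; its vertices are {a, b, e, f, j}.

a, b, e, f, j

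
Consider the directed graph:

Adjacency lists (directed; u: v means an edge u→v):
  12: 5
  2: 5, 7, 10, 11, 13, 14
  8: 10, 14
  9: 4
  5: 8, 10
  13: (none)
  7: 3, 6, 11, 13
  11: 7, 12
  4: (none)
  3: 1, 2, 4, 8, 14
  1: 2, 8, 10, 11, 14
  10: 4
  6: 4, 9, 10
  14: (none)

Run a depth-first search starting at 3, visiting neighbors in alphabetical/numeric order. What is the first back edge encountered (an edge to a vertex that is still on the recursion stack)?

7->3

DFS from 3 (visiting neighbors in alphabetical/numeric order); mark gray on enter, black on exit:
3 gray
  1 gray
    2 gray
      5 gray
        8 gray
          10 gray
            4 gray
            4 black
          10 black
          14 gray
          14 black
        8 black
        5→10: 10 black — skip
      5 black
      7 gray
        7→3: 3 is gray → back edge
First back edge: 7 → 3.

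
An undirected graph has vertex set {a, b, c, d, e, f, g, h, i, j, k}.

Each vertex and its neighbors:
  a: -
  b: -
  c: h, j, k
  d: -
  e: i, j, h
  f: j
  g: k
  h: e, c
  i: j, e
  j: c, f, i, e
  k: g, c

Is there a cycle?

Yes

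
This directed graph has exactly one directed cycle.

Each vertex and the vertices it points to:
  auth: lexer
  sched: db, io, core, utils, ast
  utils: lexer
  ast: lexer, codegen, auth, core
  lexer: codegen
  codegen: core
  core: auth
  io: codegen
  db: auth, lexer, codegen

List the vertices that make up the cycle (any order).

DFS with gray/black marking from core:
core gray
  auth gray
    lexer gray
      codegen gray
        codegen→core: core is gray → back edge
Back edge closes the cycle core → auth → lexer → codegen → core; its vertices are {auth, core, lexer, codegen}.

auth, core, lexer, codegen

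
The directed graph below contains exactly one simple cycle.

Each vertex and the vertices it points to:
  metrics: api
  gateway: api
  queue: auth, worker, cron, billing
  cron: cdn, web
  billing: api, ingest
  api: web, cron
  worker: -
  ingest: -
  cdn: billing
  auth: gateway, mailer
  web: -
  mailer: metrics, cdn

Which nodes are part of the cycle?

DFS with gray/black marking from cdn:
cdn gray
  billing gray
    api gray
      web gray
      web black
      cron gray
        cron→cdn: cdn is gray → back edge
Back edge closes the cycle cdn → billing → api → cron → cdn; its vertices are {api, cdn, cron, billing}.

api, cdn, cron, billing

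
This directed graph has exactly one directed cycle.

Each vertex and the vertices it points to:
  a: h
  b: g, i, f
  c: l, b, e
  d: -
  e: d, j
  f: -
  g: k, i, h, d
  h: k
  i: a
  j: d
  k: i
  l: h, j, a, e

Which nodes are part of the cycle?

DFS with gray/black marking from a:
a gray
  h gray
    k gray
      i gray
        i→a: a is gray → back edge
Back edge closes the cycle a → h → k → i → a; its vertices are {a, h, i, k}.

a, h, i, k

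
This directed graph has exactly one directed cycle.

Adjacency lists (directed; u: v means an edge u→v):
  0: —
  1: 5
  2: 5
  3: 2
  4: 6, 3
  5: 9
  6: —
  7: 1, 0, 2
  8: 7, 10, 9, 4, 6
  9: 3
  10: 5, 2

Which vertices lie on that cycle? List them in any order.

DFS with gray/black marking from 9:
9 gray
  3 gray
    2 gray
      5 gray
        5→9: 9 is gray → back edge
Back edge closes the cycle 9 → 3 → 2 → 5 → 9; its vertices are {2, 3, 5, 9}.

2, 3, 5, 9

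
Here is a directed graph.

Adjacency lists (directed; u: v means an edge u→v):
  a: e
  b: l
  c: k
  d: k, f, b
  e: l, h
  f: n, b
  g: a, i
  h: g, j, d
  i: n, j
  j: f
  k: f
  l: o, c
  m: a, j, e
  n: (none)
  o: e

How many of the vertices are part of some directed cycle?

13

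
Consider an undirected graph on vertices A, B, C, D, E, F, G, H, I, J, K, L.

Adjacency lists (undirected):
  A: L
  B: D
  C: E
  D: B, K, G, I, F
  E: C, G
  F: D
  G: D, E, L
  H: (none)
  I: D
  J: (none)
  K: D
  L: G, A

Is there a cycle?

No

DFS, tracking each vertex's parent; an edge to a visited non-parent vertex closes a cycle.
Start from B:
visit B (parent –)
  visit D (parent B)
    D–B: parent, skip
    visit K (parent D)
      K–D: parent, skip
    visit G (parent D)
      G–D: parent, skip
      visit E (parent G)
        visit C (parent E)
          C–E: parent, skip
        E–G: parent, skip
      visit L (parent G)
        L–G: parent, skip
        visit A (parent L)
          A–L: parent, skip
    visit I (parent D)
      I–D: parent, skip
    visit F (parent D)
      F–D: parent, skip
visit H (parent –)
visit J (parent –)
No non-parent visited neighbor found — the graph is a forest.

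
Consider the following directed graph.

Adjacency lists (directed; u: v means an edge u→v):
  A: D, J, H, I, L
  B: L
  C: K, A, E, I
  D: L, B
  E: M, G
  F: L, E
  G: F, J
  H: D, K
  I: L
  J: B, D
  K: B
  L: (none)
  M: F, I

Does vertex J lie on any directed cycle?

No

J lies on a cycle iff there is a path from J back to itself.
Exploring from J, it never reaches itself; equivalently, its strongly connected component is a singleton.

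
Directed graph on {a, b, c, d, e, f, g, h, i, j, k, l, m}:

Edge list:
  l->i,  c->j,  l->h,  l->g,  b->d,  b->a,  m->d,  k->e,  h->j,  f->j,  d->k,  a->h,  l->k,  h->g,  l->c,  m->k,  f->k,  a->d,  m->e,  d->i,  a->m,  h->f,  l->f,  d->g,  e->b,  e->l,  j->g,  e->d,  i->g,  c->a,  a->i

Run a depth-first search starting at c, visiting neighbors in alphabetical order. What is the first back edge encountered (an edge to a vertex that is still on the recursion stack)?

b→a

DFS from c (visiting neighbors in alphabetical order); mark gray on enter, black on exit:
c gray
  a gray
    d gray
      g gray
      g black
      i gray
        i→g: g black — skip
      i black
      k gray
        e gray
          b gray
            b→a: a is gray → back edge
First back edge: b → a.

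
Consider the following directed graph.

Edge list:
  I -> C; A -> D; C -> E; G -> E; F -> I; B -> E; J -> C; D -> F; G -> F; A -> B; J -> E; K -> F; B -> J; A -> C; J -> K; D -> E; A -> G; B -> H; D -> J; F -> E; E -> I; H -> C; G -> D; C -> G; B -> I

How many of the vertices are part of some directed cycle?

A vertex is on a directed cycle iff it belongs to a strongly connected component of size ≥ 2 (or has a self-loop).
The vertices on cycles are {C, D, E, F, G, I, J, K} — 8 in total.

8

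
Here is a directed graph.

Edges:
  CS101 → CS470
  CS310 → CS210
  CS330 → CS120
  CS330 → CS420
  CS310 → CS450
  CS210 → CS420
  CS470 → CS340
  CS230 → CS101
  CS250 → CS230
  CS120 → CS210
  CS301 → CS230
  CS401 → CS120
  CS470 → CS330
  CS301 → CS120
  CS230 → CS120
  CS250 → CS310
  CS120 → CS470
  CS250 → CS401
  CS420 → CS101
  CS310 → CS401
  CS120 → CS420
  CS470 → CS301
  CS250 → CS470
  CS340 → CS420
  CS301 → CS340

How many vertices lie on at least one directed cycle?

A vertex is on a directed cycle iff it belongs to a strongly connected component of size ≥ 2 (or has a self-loop).
The vertices on cycles are {CS101, CS120, CS210, CS230, CS301, CS330, CS340, CS420, CS470} — 9 in total.

9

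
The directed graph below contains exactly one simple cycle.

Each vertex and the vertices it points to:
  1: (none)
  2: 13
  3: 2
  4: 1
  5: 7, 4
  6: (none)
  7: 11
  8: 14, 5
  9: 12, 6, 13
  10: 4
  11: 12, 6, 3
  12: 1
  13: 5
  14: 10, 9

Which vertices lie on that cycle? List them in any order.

2, 3, 5, 7, 11, 13

DFS with gray/black marking from 5:
5 gray
  7 gray
    11 gray
      12 gray
        1 gray
        1 black
      12 black
      6 gray
      6 black
      3 gray
        2 gray
          13 gray
            13→5: 5 is gray → back edge
Back edge closes the cycle 5 → 7 → 11 → 3 → 2 → 13 → 5; its vertices are {2, 3, 5, 7, 11, 13}.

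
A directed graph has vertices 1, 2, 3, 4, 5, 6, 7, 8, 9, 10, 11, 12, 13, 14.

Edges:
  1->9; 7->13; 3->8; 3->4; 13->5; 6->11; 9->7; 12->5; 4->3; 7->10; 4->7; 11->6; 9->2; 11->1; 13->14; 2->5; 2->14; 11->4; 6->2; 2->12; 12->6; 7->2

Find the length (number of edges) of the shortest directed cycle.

2

For each vertex v, BFS finds the shortest path from v back to v.
The shortest such closed walk is 6 → 11 → 6, length 2.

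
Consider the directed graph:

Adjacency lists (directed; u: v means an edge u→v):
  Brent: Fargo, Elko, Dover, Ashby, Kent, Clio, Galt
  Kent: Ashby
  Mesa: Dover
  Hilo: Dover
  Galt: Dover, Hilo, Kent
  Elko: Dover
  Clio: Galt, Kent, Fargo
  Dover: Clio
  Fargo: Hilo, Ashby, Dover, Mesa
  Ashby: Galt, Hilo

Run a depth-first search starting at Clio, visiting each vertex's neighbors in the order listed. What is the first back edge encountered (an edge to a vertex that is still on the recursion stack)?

Dover->Clio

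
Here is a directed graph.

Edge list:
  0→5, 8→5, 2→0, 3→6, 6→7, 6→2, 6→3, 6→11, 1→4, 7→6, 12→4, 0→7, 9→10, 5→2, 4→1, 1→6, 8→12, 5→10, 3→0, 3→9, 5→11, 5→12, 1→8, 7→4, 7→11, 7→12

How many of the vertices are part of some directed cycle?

10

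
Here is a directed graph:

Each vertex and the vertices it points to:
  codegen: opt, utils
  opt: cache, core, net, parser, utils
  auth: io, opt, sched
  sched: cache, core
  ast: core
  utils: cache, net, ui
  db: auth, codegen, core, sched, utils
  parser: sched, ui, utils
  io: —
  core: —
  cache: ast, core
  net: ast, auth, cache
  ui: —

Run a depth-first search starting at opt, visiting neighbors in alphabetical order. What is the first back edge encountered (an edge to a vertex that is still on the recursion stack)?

DFS from opt (visiting neighbors in alphabetical order); mark gray on enter, black on exit:
opt gray
  cache gray
    ast gray
      core gray
      core black
    ast black
    cache→core: core black — skip
  cache black
  opt→core: core black — skip
  net gray
    net→ast: ast black — skip
    auth gray
      io gray
      io black
      auth→opt: opt is gray → back edge
First back edge: auth → opt.

auth→opt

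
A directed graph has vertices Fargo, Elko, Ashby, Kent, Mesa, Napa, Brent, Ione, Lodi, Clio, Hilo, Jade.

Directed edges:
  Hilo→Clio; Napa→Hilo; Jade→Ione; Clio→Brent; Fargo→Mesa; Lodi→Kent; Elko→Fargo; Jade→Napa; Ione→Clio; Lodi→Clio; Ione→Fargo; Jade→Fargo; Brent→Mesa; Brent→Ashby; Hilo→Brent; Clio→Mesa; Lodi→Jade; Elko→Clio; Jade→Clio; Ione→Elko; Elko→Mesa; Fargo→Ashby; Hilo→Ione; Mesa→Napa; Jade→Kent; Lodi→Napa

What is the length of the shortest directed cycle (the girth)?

4

For each vertex v, BFS finds the shortest path from v back to v.
The shortest such closed walk is Napa → Hilo → Clio → Mesa → Napa, length 4.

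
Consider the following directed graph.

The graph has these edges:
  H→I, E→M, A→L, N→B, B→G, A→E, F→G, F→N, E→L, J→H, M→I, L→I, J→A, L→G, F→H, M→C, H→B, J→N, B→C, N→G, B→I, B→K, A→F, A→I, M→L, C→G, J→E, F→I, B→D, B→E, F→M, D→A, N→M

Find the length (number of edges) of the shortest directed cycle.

For each vertex v, BFS finds the shortest path from v back to v.
The shortest such closed walk is N → B → D → A → F → N, length 5.

5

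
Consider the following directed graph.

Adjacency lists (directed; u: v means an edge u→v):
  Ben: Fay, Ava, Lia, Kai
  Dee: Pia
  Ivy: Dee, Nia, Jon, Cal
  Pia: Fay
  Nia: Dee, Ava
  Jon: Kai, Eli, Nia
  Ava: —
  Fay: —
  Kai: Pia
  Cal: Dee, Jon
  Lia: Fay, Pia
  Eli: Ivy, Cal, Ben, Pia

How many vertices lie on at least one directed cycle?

4

A vertex is on a directed cycle iff it belongs to a strongly connected component of size ≥ 2 (or has a self-loop).
The vertices on cycles are {Cal, Eli, Ivy, Jon} — 4 in total.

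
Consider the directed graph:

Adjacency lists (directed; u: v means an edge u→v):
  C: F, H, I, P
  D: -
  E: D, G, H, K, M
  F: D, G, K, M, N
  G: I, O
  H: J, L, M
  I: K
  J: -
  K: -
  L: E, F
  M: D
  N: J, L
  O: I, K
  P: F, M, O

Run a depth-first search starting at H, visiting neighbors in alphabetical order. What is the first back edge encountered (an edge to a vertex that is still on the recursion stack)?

DFS from H (visiting neighbors in alphabetical order); mark gray on enter, black on exit:
H gray
  J gray
  J black
  L gray
    E gray
      D gray
      D black
      G gray
        I gray
          K gray
          K black
        I black
        O gray
          O→I: I black — skip
          O→K: K black — skip
        O black
      G black
      E→H: H is gray → back edge
First back edge: E → H.

E→H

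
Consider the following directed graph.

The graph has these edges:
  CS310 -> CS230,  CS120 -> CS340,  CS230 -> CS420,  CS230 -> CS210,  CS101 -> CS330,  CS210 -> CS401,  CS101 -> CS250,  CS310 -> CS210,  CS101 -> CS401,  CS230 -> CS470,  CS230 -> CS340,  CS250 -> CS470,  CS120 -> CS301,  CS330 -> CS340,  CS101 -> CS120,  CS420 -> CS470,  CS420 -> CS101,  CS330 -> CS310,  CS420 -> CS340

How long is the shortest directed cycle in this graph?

5

For each vertex v, BFS finds the shortest path from v back to v.
The shortest such closed walk is CS101 → CS330 → CS310 → CS230 → CS420 → CS101, length 5.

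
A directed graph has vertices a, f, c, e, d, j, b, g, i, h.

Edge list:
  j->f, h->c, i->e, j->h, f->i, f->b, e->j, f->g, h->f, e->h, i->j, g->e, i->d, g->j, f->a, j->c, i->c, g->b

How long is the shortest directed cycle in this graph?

3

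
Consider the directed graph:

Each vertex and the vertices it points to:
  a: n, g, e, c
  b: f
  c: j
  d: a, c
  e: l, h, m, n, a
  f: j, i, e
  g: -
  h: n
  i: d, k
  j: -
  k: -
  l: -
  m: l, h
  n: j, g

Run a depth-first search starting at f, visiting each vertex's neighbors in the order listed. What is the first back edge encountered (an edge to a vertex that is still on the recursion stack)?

e→a

DFS from f (visiting each vertex's neighbors in the order listed); mark gray on enter, black on exit:
f gray
  j gray
  j black
  i gray
    d gray
      a gray
        n gray
          n→j: j black — skip
          g gray
          g black
        n black
        a→g: g black — skip
        e gray
          l gray
          l black
          h gray
            h→n: n black — skip
          h black
          m gray
            m→l: l black — skip
            m→h: h black — skip
          m black
          e→n: n black — skip
          e→a: a is gray → back edge
First back edge: e → a.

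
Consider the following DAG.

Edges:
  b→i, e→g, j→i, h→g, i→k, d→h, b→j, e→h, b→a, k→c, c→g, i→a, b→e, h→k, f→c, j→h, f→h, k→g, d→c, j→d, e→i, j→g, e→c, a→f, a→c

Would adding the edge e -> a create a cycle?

No

Adding e→a creates a cycle iff a can already reach e.
Explore from a: no path reaches e. The graph stays acyclic.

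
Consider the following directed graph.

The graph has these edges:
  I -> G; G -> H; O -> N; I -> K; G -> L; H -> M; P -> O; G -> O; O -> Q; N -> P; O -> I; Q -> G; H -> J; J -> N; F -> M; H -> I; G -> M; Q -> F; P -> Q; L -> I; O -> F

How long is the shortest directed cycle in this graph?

3

For each vertex v, BFS finds the shortest path from v back to v.
The shortest such closed walk is N → P → O → N, length 3.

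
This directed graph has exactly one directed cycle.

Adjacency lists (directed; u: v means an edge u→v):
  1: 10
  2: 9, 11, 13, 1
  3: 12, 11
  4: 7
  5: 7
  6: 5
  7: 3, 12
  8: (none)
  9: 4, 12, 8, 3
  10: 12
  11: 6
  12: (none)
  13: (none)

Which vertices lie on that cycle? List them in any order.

3, 5, 6, 7, 11

DFS with gray/black marking from 3:
3 gray
  12 gray
  12 black
  11 gray
    6 gray
      5 gray
        7 gray
          7→3: 3 is gray → back edge
Back edge closes the cycle 3 → 11 → 6 → 5 → 7 → 3; its vertices are {3, 5, 6, 7, 11}.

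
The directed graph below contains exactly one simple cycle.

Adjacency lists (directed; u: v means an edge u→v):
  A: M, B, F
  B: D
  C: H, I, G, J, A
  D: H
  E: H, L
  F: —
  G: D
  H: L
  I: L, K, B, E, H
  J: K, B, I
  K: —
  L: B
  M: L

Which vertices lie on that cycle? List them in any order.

DFS with gray/black marking from D:
D gray
  H gray
    L gray
      B gray
        B→D: D is gray → back edge
Back edge closes the cycle D → H → L → B → D; its vertices are {B, D, H, L}.

B, D, H, L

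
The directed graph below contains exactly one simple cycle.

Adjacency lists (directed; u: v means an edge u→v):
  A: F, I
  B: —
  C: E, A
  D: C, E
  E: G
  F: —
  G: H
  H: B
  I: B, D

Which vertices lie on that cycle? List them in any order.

DFS with gray/black marking from D:
D gray
  C gray
    E gray
      G gray
        H gray
          B gray
          B black
        H black
      G black
    E black
    A gray
      F gray
      F black
      I gray
        I→B: B black — skip
        I→D: D is gray → back edge
Back edge closes the cycle D → C → A → I → D; its vertices are {A, C, D, I}.

A, C, D, I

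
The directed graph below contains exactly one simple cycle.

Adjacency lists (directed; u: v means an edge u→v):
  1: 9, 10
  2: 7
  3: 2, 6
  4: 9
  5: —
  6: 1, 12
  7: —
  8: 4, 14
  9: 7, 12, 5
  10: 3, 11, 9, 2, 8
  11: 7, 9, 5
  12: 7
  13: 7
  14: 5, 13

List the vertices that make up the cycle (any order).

DFS with gray/black marking from 10:
10 gray
  3 gray
    2 gray
      7 gray
      7 black
    2 black
    6 gray
      1 gray
        9 gray
          9→7: 7 black — skip
          12 gray
            12→7: 7 black — skip
          12 black
          5 gray
          5 black
        9 black
        1→10: 10 is gray → back edge
Back edge closes the cycle 10 → 3 → 6 → 1 → 10; its vertices are {1, 3, 6, 10}.

1, 3, 6, 10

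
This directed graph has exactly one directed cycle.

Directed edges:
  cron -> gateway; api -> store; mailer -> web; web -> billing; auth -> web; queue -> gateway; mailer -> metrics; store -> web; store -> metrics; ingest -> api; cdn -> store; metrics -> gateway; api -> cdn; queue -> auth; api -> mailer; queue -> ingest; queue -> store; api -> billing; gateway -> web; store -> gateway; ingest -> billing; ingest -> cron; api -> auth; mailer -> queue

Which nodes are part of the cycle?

api, queue, ingest, mailer

DFS with gray/black marking from api:
api gray
  cdn gray
    store gray
      gateway gray
        web gray
          billing gray
          billing black
        web black
      gateway black
      metrics gray
        metrics→gateway: gateway black — skip
      metrics black
      store→web: web black — skip
    store black
  cdn black
  api→store: store black — skip
  auth gray
    auth→web: web black — skip
  auth black
  mailer gray
    mailer→web: web black — skip
    mailer→metrics: metrics black — skip
    queue gray
      ingest gray
        ingest→billing: billing black — skip
        cron gray
          cron→gateway: gateway black — skip
        cron black
        ingest→api: api is gray → back edge
Back edge closes the cycle api → mailer → queue → ingest → api; its vertices are {api, queue, ingest, mailer}.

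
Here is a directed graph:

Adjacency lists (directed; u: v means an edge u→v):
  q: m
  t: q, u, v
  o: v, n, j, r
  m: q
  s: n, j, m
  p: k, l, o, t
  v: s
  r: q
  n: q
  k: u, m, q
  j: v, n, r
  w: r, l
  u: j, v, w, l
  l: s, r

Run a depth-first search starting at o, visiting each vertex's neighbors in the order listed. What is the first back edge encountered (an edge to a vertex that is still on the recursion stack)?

DFS from o (visiting each vertex's neighbors in the order listed); mark gray on enter, black on exit:
o gray
  v gray
    s gray
      n gray
        q gray
          m gray
            m→q: q is gray → back edge
First back edge: m → q.

m→q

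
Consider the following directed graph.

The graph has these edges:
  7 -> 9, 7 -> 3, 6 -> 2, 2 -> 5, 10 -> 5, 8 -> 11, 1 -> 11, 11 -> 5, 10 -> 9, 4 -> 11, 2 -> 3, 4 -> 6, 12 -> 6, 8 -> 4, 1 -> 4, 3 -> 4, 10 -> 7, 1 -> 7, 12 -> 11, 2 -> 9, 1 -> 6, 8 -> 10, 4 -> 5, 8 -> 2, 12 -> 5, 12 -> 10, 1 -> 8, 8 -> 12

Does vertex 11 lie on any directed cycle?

11 lies on a cycle iff there is a path from 11 back to itself.
Exploring from 11, it never reaches itself; equivalently, its strongly connected component is a singleton.

No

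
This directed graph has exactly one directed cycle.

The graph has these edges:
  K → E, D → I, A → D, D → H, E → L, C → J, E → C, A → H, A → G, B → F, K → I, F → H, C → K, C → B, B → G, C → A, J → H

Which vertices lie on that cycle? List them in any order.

C, E, K

DFS with gray/black marking from C:
C gray
  B gray
    G gray
    G black
    F gray
      H gray
      H black
    F black
  B black
  A gray
    D gray
      D→H: H black — skip
      I gray
      I black
    D black
    A→G: G black — skip
    A→H: H black — skip
  A black
  J gray
    J→H: H black — skip
  J black
  K gray
    K→I: I black — skip
    E gray
      E→C: C is gray → back edge
Back edge closes the cycle C → K → E → C; its vertices are {C, E, K}.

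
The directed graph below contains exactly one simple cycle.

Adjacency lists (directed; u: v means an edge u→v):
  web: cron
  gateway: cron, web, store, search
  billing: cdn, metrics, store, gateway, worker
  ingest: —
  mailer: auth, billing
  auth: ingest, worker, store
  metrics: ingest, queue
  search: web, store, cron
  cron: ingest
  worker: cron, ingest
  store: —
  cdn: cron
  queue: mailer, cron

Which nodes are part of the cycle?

queue, mailer, billing, metrics

DFS with gray/black marking from mailer:
mailer gray
  auth gray
    ingest gray
    ingest black
    worker gray
      cron gray
        cron→ingest: ingest black — skip
      cron black
      worker→ingest: ingest black — skip
    worker black
    store gray
    store black
  auth black
  billing gray
    cdn gray
      cdn→cron: cron black — skip
    cdn black
    metrics gray
      metrics→ingest: ingest black — skip
      queue gray
        queue→mailer: mailer is gray → back edge
Back edge closes the cycle mailer → billing → metrics → queue → mailer; its vertices are {queue, mailer, billing, metrics}.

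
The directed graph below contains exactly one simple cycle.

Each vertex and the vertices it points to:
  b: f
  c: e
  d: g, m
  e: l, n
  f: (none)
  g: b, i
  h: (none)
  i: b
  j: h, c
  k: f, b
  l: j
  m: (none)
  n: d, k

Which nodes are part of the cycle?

DFS with gray/black marking from e:
e gray
  l gray
    j gray
      h gray
      h black
      c gray
        c→e: e is gray → back edge
Back edge closes the cycle e → l → j → c → e; its vertices are {c, e, j, l}.

c, e, j, l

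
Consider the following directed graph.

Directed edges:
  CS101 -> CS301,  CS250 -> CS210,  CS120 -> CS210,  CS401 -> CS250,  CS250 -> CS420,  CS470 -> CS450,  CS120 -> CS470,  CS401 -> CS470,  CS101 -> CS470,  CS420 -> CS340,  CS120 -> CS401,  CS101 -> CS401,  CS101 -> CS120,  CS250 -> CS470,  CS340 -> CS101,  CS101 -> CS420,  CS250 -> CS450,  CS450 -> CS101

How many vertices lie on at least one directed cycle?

8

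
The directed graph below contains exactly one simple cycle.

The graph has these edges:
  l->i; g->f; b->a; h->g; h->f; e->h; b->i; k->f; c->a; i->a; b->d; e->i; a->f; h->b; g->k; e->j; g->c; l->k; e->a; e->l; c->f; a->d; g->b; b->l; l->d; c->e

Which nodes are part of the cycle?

DFS with gray/black marking from e:
e gray
  l gray
    i gray
      a gray
        d gray
        d black
        f gray
        f black
      a black
    i black
    l→d: d black — skip
    k gray
      k→f: f black — skip
    k black
  l black
  e→i: i black — skip
  e→a: a black — skip
  j gray
  j black
  h gray
    g gray
      b gray
        b→i: i black — skip
        b→l: l black — skip
        b→d: d black — skip
        b→a: a black — skip
      b black
      g→k: k black — skip
      g→f: f black — skip
      c gray
        c→e: e is gray → back edge
Back edge closes the cycle e → h → g → c → e; its vertices are {c, e, g, h}.

c, e, g, h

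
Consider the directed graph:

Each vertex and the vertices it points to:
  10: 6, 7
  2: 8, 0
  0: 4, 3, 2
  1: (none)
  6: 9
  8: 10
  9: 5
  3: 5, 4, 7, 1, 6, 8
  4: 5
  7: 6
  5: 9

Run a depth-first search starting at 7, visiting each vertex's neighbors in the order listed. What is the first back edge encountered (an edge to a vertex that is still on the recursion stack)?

5->9

DFS from 7 (visiting each vertex's neighbors in the order listed); mark gray on enter, black on exit:
7 gray
  6 gray
    9 gray
      5 gray
        5→9: 9 is gray → back edge
First back edge: 5 → 9.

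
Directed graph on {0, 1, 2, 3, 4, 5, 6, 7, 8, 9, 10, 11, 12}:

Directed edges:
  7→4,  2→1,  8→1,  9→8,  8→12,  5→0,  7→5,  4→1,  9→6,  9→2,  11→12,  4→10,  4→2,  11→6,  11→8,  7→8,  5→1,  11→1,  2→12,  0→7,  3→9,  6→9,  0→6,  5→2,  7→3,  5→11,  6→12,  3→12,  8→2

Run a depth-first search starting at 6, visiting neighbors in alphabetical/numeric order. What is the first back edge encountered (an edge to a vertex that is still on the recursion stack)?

9->6

DFS from 6 (visiting neighbors in alphabetical/numeric order); mark gray on enter, black on exit:
6 gray
  9 gray
    2 gray
      1 gray
      1 black
      12 gray
      12 black
    2 black
    9→6: 6 is gray → back edge
First back edge: 9 → 6.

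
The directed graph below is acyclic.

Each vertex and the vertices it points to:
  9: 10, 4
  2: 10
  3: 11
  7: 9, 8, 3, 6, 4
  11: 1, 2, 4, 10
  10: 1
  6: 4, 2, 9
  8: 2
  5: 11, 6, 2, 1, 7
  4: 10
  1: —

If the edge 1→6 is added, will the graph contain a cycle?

Yes

Adding 1→6 creates a cycle iff 6 can already reach 1.
Path from 6: 6 → 4 → 10 → 1.
So 6 → … → 1 → 6 is a cycle.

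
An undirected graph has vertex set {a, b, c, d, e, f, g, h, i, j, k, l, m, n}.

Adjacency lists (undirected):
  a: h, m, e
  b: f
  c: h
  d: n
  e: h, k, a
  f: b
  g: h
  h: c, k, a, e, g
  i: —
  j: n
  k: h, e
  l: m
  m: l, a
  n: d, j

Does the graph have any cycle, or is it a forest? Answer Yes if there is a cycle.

DFS, tracking each vertex's parent; an edge to a visited non-parent vertex closes a cycle.
Start from e:
visit e (parent –)
  visit h (parent e)
    visit c (parent h)
      c–h: parent, skip
    visit k (parent h)
      k–h: parent, skip
      k–e: e visited and ≠ parent → cycle
Cycle: e – h – k – e.

Yes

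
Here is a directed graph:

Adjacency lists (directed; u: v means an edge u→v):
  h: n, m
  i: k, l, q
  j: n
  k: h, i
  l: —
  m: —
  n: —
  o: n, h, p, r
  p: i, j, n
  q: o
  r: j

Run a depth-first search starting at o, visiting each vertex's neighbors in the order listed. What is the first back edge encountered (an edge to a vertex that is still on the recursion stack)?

DFS from o (visiting each vertex's neighbors in the order listed); mark gray on enter, black on exit:
o gray
  n gray
  n black
  h gray
    h→n: n black — skip
    m gray
    m black
  h black
  p gray
    i gray
      k gray
        k→h: h black — skip
        k→i: i is gray → back edge
First back edge: k → i.

k→i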